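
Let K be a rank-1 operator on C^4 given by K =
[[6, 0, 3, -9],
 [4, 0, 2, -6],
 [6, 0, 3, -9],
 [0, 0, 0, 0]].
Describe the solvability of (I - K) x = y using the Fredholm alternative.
(I - K) is invertible (det(I - K) = -8 ≠ 0), so for every y in C^4 the equation (I - K) x = y has a unique solution.

K has rank 1, so it is an outer product K = u v^T: every row of K is a multiple of one row vector. Reading off the entries, u = (3, 2, 3, 0) and v = (2, 0, 1, -3) (row i of K equals u_i·v^T). A rank-one matrix u v^T satisfies K u = u (v·u) and kills the (3)-dimensional subspace v^⊥, so its characteristic polynomial is lambda^3 (lambda - v·u) with v·u = tr K = 9. Hence the eigenvalues of I - K are 1 (multiplicity 3) and 1 - (9) = -8, so det(I - K) = -8. (Direct check: I - K =
[[-5, 0, -3, 9],
 [-4, 1, -2, 6],
 [-6, 0, -2, 9],
 [0, 0, 0, 1]]
has determinant -8.) The finite-dimensional Fredholm alternative says: either (I - K) is invertible, or ker(I - K) ≠ {0} and then range(I - K) = ker((I - K)^*)^⊥, with dim ker(I - K) = dim ker((I - K)^*). Since det(I - K) ≠ 0, 1 is not an eigenvalue of K and ker(I - K) = {0}, so we are in the first case: for every y there is a unique x = (I - K)^(-1) y. Explicitly, by the Sherman–Morrison formula, (I - u v^T)^(-1) = I + u v^T/(1 - v·u), i.e. (I - K)^(-1) = I + K/(-8).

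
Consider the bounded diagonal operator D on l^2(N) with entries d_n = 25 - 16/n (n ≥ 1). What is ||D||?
||D|| = 25

For a diagonal operator on l^2 with entries d_n, ||D|| = sup_n |d_n|. Here d_1 = 9, d_2 = 17, ..., and d_n = 25 - 16/n increases monotonically toward 25. All terms lie in [9, 25), so |d_n| = d_n and the supremum is the limit 25, which is not attained by any individual d_n. Hence ||D|| = 25.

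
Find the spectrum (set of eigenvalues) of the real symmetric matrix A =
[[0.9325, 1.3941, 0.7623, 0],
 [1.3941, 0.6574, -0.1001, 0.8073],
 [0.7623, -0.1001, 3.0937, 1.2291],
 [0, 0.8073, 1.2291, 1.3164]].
sigma(A) ≈ {-1, 1, 2, 4}

A is real symmetric, so its spectrum consists of real eigenvalues. Expanding the characteristic polynomial of the displayed matrix gives
  det(λ I - A) = p(λ) = λ^4 + (-6)λ^3 + (7)λ^2 + (6)λ + (-8).
Solving p(λ) = 0 yields eigenvalues ≈ -1, 1, 2, 4. (A is shown rounded to 4 decimals, so these recover the underlying integer eigenvalues to within that precision.)
Verification: the trace of A = 6 equals the sum of eigenvalues 6, and det(A) ≈ -8.0003 matches the eigenvalue product -8.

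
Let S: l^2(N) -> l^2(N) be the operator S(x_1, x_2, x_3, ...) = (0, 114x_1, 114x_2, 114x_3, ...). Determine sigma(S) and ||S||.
sigma(S) = closed disk {z in C : |z| ≤ 114}; ||S|| = 114

Note S = 114·U where U is the unit right shift (U x)_k = x_{k-1} (with x_0 := 0); so ||S|| = 114||U|| and sigma(S) = 114·sigma(U). ||S x||^2 = sum_{k≥1} |114x_k|^2 = 12996||x||^2, so ||S|| = 114 and sigma(S) ⊂ {|z| ≤ 114}. For any |lambda| < 114, the equation (S - lambda I) x = 0 forces x_1 = 0, then 114x_k = lambda x_{k+1} ⇒ x = 0, so S has no eigenvalues. But (S - lambda I) is not surjective for |lambda| < 114: solving (S - lambda I) x = e_1 would require x_n proportional to (lambda/114)^(-n), which is not in l^2. So every |lambda| < 114 lies in the residual spectrum. The boundary |lambda| = 114 is in the approximate point spectrum (the spectrum is closed). Hence sigma(S) is the closed disk of radius 114.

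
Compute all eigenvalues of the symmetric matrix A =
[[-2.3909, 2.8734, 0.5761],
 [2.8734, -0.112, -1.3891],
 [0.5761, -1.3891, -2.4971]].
sigma(A) ≈ {-5, -2, 2}

A is real symmetric, so its spectrum consists of real eigenvalues. Expanding the characteristic polynomial of the displayed matrix gives
  det(λ I - A) = p(λ) = λ^3 + (5)λ^2 + (-4)λ + (-20).
Solving p(λ) = 0 yields eigenvalues ≈ -5, -2, 2. (A is shown rounded to 4 decimals, so these recover the underlying integer eigenvalues to within that precision.)
Verification: the trace of A = -5 equals the sum of eigenvalues -5, and det(A) ≈ 20.0002 matches the eigenvalue product 20.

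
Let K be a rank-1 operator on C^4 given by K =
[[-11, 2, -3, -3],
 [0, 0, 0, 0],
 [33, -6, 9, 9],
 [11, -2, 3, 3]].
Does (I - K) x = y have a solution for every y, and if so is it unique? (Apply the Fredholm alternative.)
(I - K) is singular (det(I - K) = 0, i.e. 1 ∈ sigma(K)). (I - K) x = y is solvable iff y ⊥ ker((I - K)^*) = span{(-11, 2, -3, -3)}, i.e. iff -11y_1 + 2y_2 - 3y_3 - 3y_4 = 0. When solvable, the solutions are x = y + c·(1, 0, -3, -1), c arbitrary (ker(I - K) = span{(1, 0, -3, -1)}, dimension 1).

K has rank 1, so it is an outer product K = u v^T: every row of K is a multiple of one row vector. Reading off the entries, u = (1, 0, -3, -1) and v = (-11, 2, -3, -3) (row i of K equals u_i·v^T). A rank-one matrix u v^T satisfies K u = u (v·u) and kills the (3)-dimensional subspace v^⊥, so its characteristic polynomial is lambda^3 (lambda - v·u) with v·u = tr K = 1. Hence the eigenvalues of I - K are 1 (multiplicity 3) and 1 - (1) = 0, so det(I - K) = 0. (Direct check: I - K =
[[12, -2, 3, 3],
 [0, 1, 0, 0],
 [-33, 6, -8, -9],
 [-11, 2, -3, -2]]
has determinant 0.) So 1 is an eigenvalue of K and (I - K) is not invertible. The finite-dimensional Fredholm alternative says: either (I - K) is invertible, or ker(I - K) ≠ {0} and then range(I - K) = ker((I - K)^*)^⊥, with dim ker(I - K) = dim ker((I - K)^*). We are in the second case, so we need both kernels. Kernel of I - K: (I - K) u = u - u (v·u) = u - u = 0, so ker(I - K) = span{u} = span{(1, 0, -3, -1)} (it is exactly 1-dimensional because rank(I - K) = 3). Kernel of the adjoint: K is real, so (I - K)^* = I - K^T = I - v u^T, and (I - v u^T) v = v - v (u·v) = 0; hence ker((I - K)^*) = span{v} = span{(-11, 2, -3, -3)}. Therefore (I - K) x = y is solvable iff <y, v> = 0, i.e. iff -11y_1 + 2y_2 - 3y_3 - 3y_4 = 0. When this holds, K y = u (v·y) = 0, so (I - K) y = y and x = y is a particular solution; the full solution set is the line x = y + c·u = y + c·(1, 0, -3, -1), c ∈ C.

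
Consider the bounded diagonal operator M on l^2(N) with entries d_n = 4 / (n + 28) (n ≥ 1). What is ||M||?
||M|| = 4/29 (attained at n = 1)

For M diagonal, ||M|| = sup_n |d_n| = sup_n 4/(n + 28). This is positive and strictly decreasing in n, so the supremum is attained at n = 1: d_1 = 4/(1 + 28) = 4/29. Hence ||M|| = 4/29.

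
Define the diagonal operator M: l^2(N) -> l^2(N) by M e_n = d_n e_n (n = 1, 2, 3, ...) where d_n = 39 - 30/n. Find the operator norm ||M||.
||M|| = 39

For a diagonal operator on l^2 with entries d_n, ||M|| = sup_n |d_n|. Here d_1 = 9, d_2 = 24, ..., and d_n = 39 - 30/n increases monotonically toward 39. All terms lie in [9, 39), so |d_n| = d_n and the supremum is the limit 39, which is not attained by any individual d_n. Hence ||M|| = 39.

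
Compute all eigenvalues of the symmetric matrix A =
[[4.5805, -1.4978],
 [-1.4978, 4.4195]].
sigma(A) ≈ {3, 6}

A is real symmetric, so its spectrum consists of real eigenvalues. Expanding the characteristic polynomial of the displayed matrix gives
  det(λ I - A) = p(λ) = λ^2 + (-9)λ + (18).
Solving p(λ) = 0 yields eigenvalues ≈ 3, 6. (A is shown rounded to 4 decimals, so these recover the underlying integer eigenvalues to within that precision.)
Verification: the trace of A = 9 equals the sum of eigenvalues 9, and det(A) ≈ 18.0001 matches the eigenvalue product 18.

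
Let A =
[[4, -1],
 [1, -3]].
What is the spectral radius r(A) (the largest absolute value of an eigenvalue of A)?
r(A) = (1 + sqrt(45))/2 ≈ 3.8541

The eigenvalues of A are the roots of its characteristic polynomial. With M = A (coefficients from the trace and determinant):
  p(λ) = det(λ I - M) = λ^2 - λ - 11.
For λ^2 - λ - 11 the discriminant is 45. It is nonnegative but not a perfect square, so the roots are real and irrational: λ = (1 ± sqrt(45))/2 ≈ 3.8541, -2.8541.
Thus the eigenvalues (to 4 decimals) are 3.8541 (modulus 3.8541); -2.8541 (modulus 2.8541). The spectral radius is the largest modulus: r(A) = (1 + sqrt(45))/2 ≈ 3.8541. (Cross-check: r(A) ≤ ||A||_2 ≈ 4.618; equality holds whenever A is normal, though it can also hold for some non-normal A.)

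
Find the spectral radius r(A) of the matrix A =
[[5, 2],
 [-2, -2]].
r(A) = (3 + sqrt(33))/2 ≈ 4.3723

The eigenvalues of A are the roots of its characteristic polynomial. With M = A (coefficients from the trace and determinant):
  p(λ) = det(λ I - M) = λ^2 - 3λ - 6.
For λ^2 - 3λ - 6 the discriminant is 33. It is nonnegative but not a perfect square, so the roots are real and irrational: λ = (3 ± sqrt(33))/2 ≈ 4.3723, -1.3723.
Thus the eigenvalues (to 4 decimals) are 4.3723 (modulus 4.3723); -1.3723 (modulus 1.3723). The spectral radius is the largest modulus: r(A) = (3 + sqrt(33))/2 ≈ 4.3723. (Cross-check: r(A) ≤ ||A||_2 ≈ 6; equality holds whenever A is normal, though it can also hold for some non-normal A.)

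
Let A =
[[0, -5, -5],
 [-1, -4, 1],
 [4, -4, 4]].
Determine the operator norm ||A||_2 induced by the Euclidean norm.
||A||_2 = sqrt((67 + sqrt(2889))/2) ≈ 7.7701 (= sqrt(largest eigenvalue of A^T A))

||A||_2 = sigma_max(A) = sqrt(lambda_max(A^T A)). Form the symmetric matrix M = A^T A =
[[17, -12, 15],
 [-12, 57, 5],
 [15, 5, 42]].
Its characteristic polynomial (trace, sum of principal 2x2 minors, determinant of M give the coefficients) is
  p(λ) = det(λ I - M) = λ^3 - 116λ^2 + 3683λ - 19600.
By the rational root theorem any rational root is an integer divisor of 19600. Testing λ = 49: p(49) = 117649 - 278516 + 180467 - 19600 = 0, so λ = 49 is a root. Dividing out (λ - 49) leaves p(λ) = (λ - 49)(λ^2 - 67λ + 400). For λ^2 - 67λ + 400 the discriminant is 2889. It is nonnegative but not a perfect square, so the roots are real and irrational: λ = (67 ± sqrt(2889))/2 ≈ 60.3747, 6.6253.
So the eigenvalues of A^T A are ≈ 6.6253, 49, 60.3747 (all ≥ 0, as they must be for A^T A). The largest is λ_max = (67 + sqrt(2889))/2 ≈ 60.3747, hence ||A||_2 = sqrt(λ_max) = sqrt((67 + sqrt(2889))/2) ≈ 7.7701.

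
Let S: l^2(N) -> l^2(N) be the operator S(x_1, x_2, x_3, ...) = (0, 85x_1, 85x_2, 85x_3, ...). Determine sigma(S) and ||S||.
sigma(S) = closed disk {z in C : |z| ≤ 85}; ||S|| = 85

Note S = 85·U where U is the unit right shift (U x)_k = x_{k-1} (with x_0 := 0); so ||S|| = 85||U|| and sigma(S) = 85·sigma(U). ||S x||^2 = sum_{k≥1} |85x_k|^2 = 7225||x||^2, so ||S|| = 85 and sigma(S) ⊂ {|z| ≤ 85}. For any |lambda| < 85, the equation (S - lambda I) x = 0 forces x_1 = 0, then 85x_k = lambda x_{k+1} ⇒ x = 0, so S has no eigenvalues. But (S - lambda I) is not surjective for |lambda| < 85: solving (S - lambda I) x = e_1 would require x_n proportional to (lambda/85)^(-n), which is not in l^2. So every |lambda| < 85 lies in the residual spectrum. The boundary |lambda| = 85 is in the approximate point spectrum (the spectrum is closed). Hence sigma(S) is the closed disk of radius 85.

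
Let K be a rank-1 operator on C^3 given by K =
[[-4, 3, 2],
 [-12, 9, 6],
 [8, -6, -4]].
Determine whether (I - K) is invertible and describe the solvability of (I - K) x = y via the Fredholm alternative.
(I - K) is singular (det(I - K) = 0, i.e. 1 ∈ sigma(K)). (I - K) x = y is solvable iff y ⊥ ker((I - K)^*) = span{(-4, 3, 2)}, i.e. iff -4y_1 + 3y_2 + 2y_3 = 0. When solvable, the solutions are x = y + c·(1, 3, -2), c arbitrary (ker(I - K) = span{(1, 3, -2)}, dimension 1).

K has rank 1, so it is an outer product K = u v^T: every row of K is a multiple of one row vector. Reading off the entries, u = (1, 3, -2) and v = (-4, 3, 2) (row i of K equals u_i·v^T). A rank-one matrix u v^T satisfies K u = u (v·u) and kills the (2)-dimensional subspace v^⊥, so its characteristic polynomial is lambda^2 (lambda - v·u) with v·u = tr K = 1. Hence the eigenvalues of I - K are 1 (multiplicity 2) and 1 - (1) = 0, so det(I - K) = 0. (Direct check: I - K =
[[5, -3, -2],
 [12, -8, -6],
 [-8, 6, 5]]
has determinant 0.) So 1 is an eigenvalue of K and (I - K) is not invertible. The finite-dimensional Fredholm alternative says: either (I - K) is invertible, or ker(I - K) ≠ {0} and then range(I - K) = ker((I - K)^*)^⊥, with dim ker(I - K) = dim ker((I - K)^*). We are in the second case, so we need both kernels. Kernel of I - K: (I - K) u = u - u (v·u) = u - u = 0, so ker(I - K) = span{u} = span{(1, 3, -2)} (it is exactly 1-dimensional because rank(I - K) = 2). Kernel of the adjoint: K is real, so (I - K)^* = I - K^T = I - v u^T, and (I - v u^T) v = v - v (u·v) = 0; hence ker((I - K)^*) = span{v} = span{(-4, 3, 2)}. Therefore (I - K) x = y is solvable iff <y, v> = 0, i.e. iff -4y_1 + 3y_2 + 2y_3 = 0. When this holds, K y = u (v·y) = 0, so (I - K) y = y and x = y is a particular solution; the full solution set is the line x = y + c·u = y + c·(1, 3, -2), c ∈ C.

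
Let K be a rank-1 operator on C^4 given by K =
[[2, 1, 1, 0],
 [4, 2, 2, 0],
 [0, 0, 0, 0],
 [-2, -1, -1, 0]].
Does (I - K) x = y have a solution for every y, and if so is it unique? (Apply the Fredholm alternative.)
(I - K) is invertible (det(I - K) = -3 ≠ 0), so for every y in C^4 the equation (I - K) x = y has a unique solution.

K has rank 1, so it is an outer product K = u v^T: every row of K is a multiple of one row vector. Reading off the entries, u = (-1, -2, 0, 1) and v = (-2, -1, -1, 0) (row i of K equals u_i·v^T). A rank-one matrix u v^T satisfies K u = u (v·u) and kills the (3)-dimensional subspace v^⊥, so its characteristic polynomial is lambda^3 (lambda - v·u) with v·u = tr K = 4. Hence the eigenvalues of I - K are 1 (multiplicity 3) and 1 - (4) = -3, so det(I - K) = -3. (Direct check: I - K =
[[-1, -1, -1, 0],
 [-4, -1, -2, 0],
 [0, 0, 1, 0],
 [2, 1, 1, 1]]
has determinant -3.) The finite-dimensional Fredholm alternative says: either (I - K) is invertible, or ker(I - K) ≠ {0} and then range(I - K) = ker((I - K)^*)^⊥, with dim ker(I - K) = dim ker((I - K)^*). Since det(I - K) ≠ 0, 1 is not an eigenvalue of K and ker(I - K) = {0}, so we are in the first case: for every y there is a unique x = (I - K)^(-1) y. Explicitly, by the Sherman–Morrison formula, (I - u v^T)^(-1) = I + u v^T/(1 - v·u), i.e. (I - K)^(-1) = I + K/(-3).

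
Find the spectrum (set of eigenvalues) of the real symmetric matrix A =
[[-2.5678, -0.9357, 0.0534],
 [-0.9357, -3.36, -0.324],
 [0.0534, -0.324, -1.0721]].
sigma(A) ≈ {-4, -2, -1}

A is real symmetric, so its spectrum consists of real eigenvalues. Expanding the characteristic polynomial of the displayed matrix gives
  det(λ I - A) = p(λ) = λ^3 + (7)λ^2 + (14)λ + (8).
Solving p(λ) = 0 yields eigenvalues ≈ -4, -2, -1. (A is shown rounded to 4 decimals, so these recover the underlying integer eigenvalues to within that precision.)
Verification: the trace of A = -7 equals the sum of eigenvalues -7, and det(A) ≈ -7.9997 matches the eigenvalue product -8.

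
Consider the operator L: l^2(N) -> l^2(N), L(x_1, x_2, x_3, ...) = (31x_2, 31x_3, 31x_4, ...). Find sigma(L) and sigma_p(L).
sigma(L) = closed disk {z in C : |z| ≤ 31}; sigma_p(L) = open disk {z in C : |z| < 31}

Note L = 31·V where V is the unit left shift (V x)_k = x_{k+1}; so sigma(L) = 31·sigma(V) and ||L|| = 31||V||. ||L x||^2 = 961sum_{k≥2} |x_k|^2 ≤ 961||x||^2, with equality on {x : x_1 = 0}, so ||L|| = 31. For any lambda with |lambda| < 31, set r = lambda/31 (|r| < 1); the vector x = (1, r, r^2, ...) is in l^2 and satisfies L x = 31(r, r^2, ...) = lambda x, so lambda is an eigenvalue. On the boundary |lambda| = 31 the geometric series diverges, so no l^2 eigenvector exists, but these lambda lie in the approximate point spectrum. Hence sigma(L) is the closed disk of radius 31 and sigma_p(L) is the open disk.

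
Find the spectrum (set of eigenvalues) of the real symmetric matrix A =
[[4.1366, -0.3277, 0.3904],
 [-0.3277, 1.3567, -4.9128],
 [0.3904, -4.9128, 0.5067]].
sigma(A) ≈ {-4, 4, 6}

A is real symmetric, so its spectrum consists of real eigenvalues. Expanding the characteristic polynomial of the displayed matrix gives
  det(λ I - A) = p(λ) = λ^3 + (-6)λ^2 + (-16)λ + (96).
Solving p(λ) = 0 yields eigenvalues ≈ -4, 4, 6. (A is shown rounded to 4 decimals, so these recover the underlying integer eigenvalues to within that precision.)
Verification: the trace of A = 6 equals the sum of eigenvalues 6, and det(A) ≈ -95.9998 matches the eigenvalue product -96.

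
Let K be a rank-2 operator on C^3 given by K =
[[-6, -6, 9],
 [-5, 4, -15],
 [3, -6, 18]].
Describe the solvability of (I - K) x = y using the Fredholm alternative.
(I - K) is invertible (det(I - K) = -222 ≠ 0), so for every y in C^3 the equation (I - K) x = y has a unique solution.

K has rank 2 and factors as K = U V^T = u1 v1^T + u2 v2^T with u1 = (0, -3, 3), v1 = (3, 0, 3), u2 = (-3, 2, -3), v2 = (2, 2, -3) (multiplying out reproduces the displayed K). The nonzero eigenvalues of U V^T coincide with those of the 2 x 2 matrix G = V^T U = [[v1·u1, v1·u2], [v2·u1, v2·u2]] = [[9, -18], [-15, 7]], and by the Sylvester determinant identity det(I_3 - U V^T) = det(I_2 - V^T U) = det([[-8, 18], [15, -6]]) = (-8)(-6) - (18)(15) = -222. (Direct check: I - K =
[[7, 6, -9],
 [5, -3, 15],
 [-3, 6, -17]]
has determinant -222.) The finite-dimensional Fredholm alternative says: either (I - K) is invertible, or ker(I - K) ≠ {0} and then range(I - K) = ker((I - K)^*)^⊥, with dim ker(I - K) = dim ker((I - K)^*). Since det(I - K) ≠ 0, 1 is not an eigenvalue of K and ker(I - K) = {0}, so we are in the first case: for every y there is a unique x = (I - K)^(-1) y. (Explicitly, by the Woodbury identity, (I - U V^T)^(-1) = I + U (I_2 - G)^(-1) V^T.)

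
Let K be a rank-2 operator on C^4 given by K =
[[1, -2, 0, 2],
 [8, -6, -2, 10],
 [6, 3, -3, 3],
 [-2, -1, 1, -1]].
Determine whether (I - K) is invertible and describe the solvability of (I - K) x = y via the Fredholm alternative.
(I - K) is invertible (det(I - K) = 60 ≠ 0), so for every y in C^4 the equation (I - K) x = y has a unique solution.

K has rank 2 and factors as K = U V^T = u1 v1^T + u2 v2^T with u1 = (0, 2, 3, -1), v1 = (3, -1, -1, 3), u2 = (1, 2, -3, 1), v2 = (1, -2, 0, 2) (multiplying out reproduces the displayed K). The nonzero eigenvalues of U V^T coincide with those of the 2 x 2 matrix G = V^T U = [[v1·u1, v1·u2], [v2·u1, v2·u2]] = [[-8, 7], [-6, -1]], and by the Sylvester determinant identity det(I_4 - U V^T) = det(I_2 - V^T U) = det([[9, -7], [6, 2]]) = (9)(2) - (-7)(6) = 60. (Direct check: I - K =
[[0, 2, 0, -2],
 [-8, 7, 2, -10],
 [-6, -3, 4, -3],
 [2, 1, -1, 2]]
has determinant 60.) The finite-dimensional Fredholm alternative says: either (I - K) is invertible, or ker(I - K) ≠ {0} and then range(I - K) = ker((I - K)^*)^⊥, with dim ker(I - K) = dim ker((I - K)^*). Since det(I - K) ≠ 0, 1 is not an eigenvalue of K and ker(I - K) = {0}, so we are in the first case: for every y there is a unique x = (I - K)^(-1) y. (Explicitly, by the Woodbury identity, (I - U V^T)^(-1) = I + U (I_2 - G)^(-1) V^T.)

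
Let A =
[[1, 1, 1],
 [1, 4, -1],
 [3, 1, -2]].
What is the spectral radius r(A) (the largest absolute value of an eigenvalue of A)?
r(A) ≈ 4.0642

The eigenvalues of A are the roots of its characteristic polynomial. With M = A (coefficients from the trace, the sum of principal 2x2 minors, and det A):
  p(λ) = det(λ I - M) = λ^3 - 3λ^2 - 9λ + 19.
No integer candidate from the rational root theorem (±divisors of 19) is a root, so the roots are irrational. The cubic discriminant is Δ = 5184 > 0, so there are three distinct real roots. p(-3) = -8 and p(-2) = 17 have opposite signs, so a root lies in (-3, -2); Newton's method refines it to λ ≈ -2.7588. p(1) = 8 and p(2) = -3 have opposite signs, so a root lies in (1, 2); Newton's method refines it to λ ≈ 1.6946. p(4) = -1 and p(5) = 24 have opposite signs, so a root lies in (4, 5); Newton's method refines it to λ ≈ 4.0642. Check (Vieta): the three roots sum to 3, matching tr M = 3.
Thus the eigenvalues (to 4 decimals) are -2.7588 (modulus 2.7588); 1.6946 (modulus 1.6946); 4.0642 (modulus 4.0642). The spectral radius is the largest modulus: r(A) ≈ 4.0642. (Cross-check: r(A) ≤ ||A||_2 ≈ 5.104; equality holds whenever A is normal, though it can also hold for some non-normal A.)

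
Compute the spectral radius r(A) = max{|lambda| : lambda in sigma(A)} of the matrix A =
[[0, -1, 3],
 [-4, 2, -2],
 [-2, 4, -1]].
r(A) ≈ 3.952

The eigenvalues of A are the roots of its characteristic polynomial. With M = A (coefficients from the trace, the sum of principal 2x2 minors, and det A):
  p(λ) = det(λ I - M) = λ^3 - λ^2 + 8λ + 36.
No integer candidate from the rational root theorem (±divisors of 36) is a root, so the roots are irrational. The cubic discriminant is Δ = -42016 < 0, so there is one real root and a complex-conjugate pair. p(-3) = -24 and p(-2) = 8 have opposite signs, so a root lies in (-3, -2); Newton's method refines it to λ ≈ -2.305. Dividing out (λ - (-2.305)) leaves approximately λ^2 - 3.305λ + 15.6181. For λ^2 - 3.305λ + 15.6181 the discriminant is -51.5493. It is negative, so the remaining roots are the complex-conjugate pair λ ≈ 1.6525 ± 3.5899i. Their product equals the constant term, so |λ|^2 ≈ 15.6181 and |λ| ≈ 3.952.
Thus the eigenvalues (to 4 decimals) are -2.305 (modulus 2.305); 1.6525 ± 3.5899i (modulus 3.952). The spectral radius is the largest modulus: r(A) ≈ 3.952. (Cross-check: r(A) ≤ ||A||_2 ≈ 6.6253; equality holds whenever A is normal, though it can also hold for some non-normal A.)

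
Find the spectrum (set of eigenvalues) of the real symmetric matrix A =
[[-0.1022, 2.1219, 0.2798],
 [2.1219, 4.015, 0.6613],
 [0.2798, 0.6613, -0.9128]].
sigma(A) ≈ {-1, 5} (-1 with multiplicity 2)

A is real symmetric, so its spectrum consists of real eigenvalues. Expanding the characteristic polynomial of the displayed matrix gives
  det(λ I - A) = p(λ) = λ^3 + (-3)λ^2 + (-9)λ + (-5).
Solving p(λ) = 0 yields eigenvalues ≈ -1, -1, 5. (A is shown rounded to 4 decimals, so these recover the underlying integer eigenvalues to within that precision.)
Verification: the trace of A = 3 equals the sum of eigenvalues 3, and det(A) ≈ 5.0000 matches the eigenvalue product 5.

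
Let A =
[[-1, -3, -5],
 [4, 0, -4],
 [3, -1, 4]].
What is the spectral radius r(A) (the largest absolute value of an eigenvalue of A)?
r(A) ≈ 4.985

The eigenvalues of A are the roots of its characteristic polynomial. With M = A (coefficients from the trace, the sum of principal 2x2 minors, and det A):
  p(λ) = det(λ I - M) = λ^3 - 3λ^2 + 19λ - 108.
No integer candidate from the rational root theorem (±divisors of 108) is a root, so the roots are irrational. The cubic discriminant is Δ = -239971 < 0, so there is one real root and a complex-conjugate pair. p(4) = -16 and p(5) = 37 have opposite signs, so a root lies in (4, 5); Newton's method refines it to λ ≈ 4.3461. Dividing out (λ - (4.3461)) leaves approximately λ^2 + 1.3461λ + 24.8501. For λ^2 + 1.3461λ + 24.8501 the discriminant is -97.5884. It is negative, so the remaining roots are the complex-conjugate pair λ ≈ -0.673 ± 4.9393i. Their product equals the constant term, so |λ|^2 ≈ 24.8501 and |λ| ≈ 4.985.
Thus the eigenvalues (to 4 decimals) are 4.3461 (modulus 4.3461); -0.673 ± 4.9393i (modulus 4.985). The spectral radius is the largest modulus: r(A) ≈ 4.985. (Cross-check: r(A) ≤ ||A||_2 ≈ 7.712; equality holds whenever A is normal, though it can also hold for some non-normal A.)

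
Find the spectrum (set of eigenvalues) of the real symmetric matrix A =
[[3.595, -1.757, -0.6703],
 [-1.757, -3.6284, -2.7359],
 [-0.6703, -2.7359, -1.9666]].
sigma(A) ≈ {-6, 0, 4}

A is real symmetric, so its spectrum consists of real eigenvalues. Expanding the characteristic polynomial of the displayed matrix gives
  det(λ I - A) = p(λ) = λ^3 + (2)λ^2 + (-24)λ + (0).
Solving p(λ) = 0 yields eigenvalues ≈ -6, 0, 4. (A is shown rounded to 4 decimals, so these recover the underlying integer eigenvalues to within that precision.)
Verification: the trace of A = -2 equals the sum of eigenvalues -2, and det(A) ≈ 0.0004 matches the eigenvalue product 0.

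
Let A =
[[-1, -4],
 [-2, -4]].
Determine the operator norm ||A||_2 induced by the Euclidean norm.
||A||_2 = sqrt((37 + sqrt(1305))/2) ≈ 6.0467 (= sqrt(largest eigenvalue of A^T A))

||A||_2 = sigma_max(A) = sqrt(lambda_max(A^T A)). Form the symmetric matrix M = A^T A =
[[5, 12],
 [12, 32]].
Its characteristic polynomial (trace, determinant of M give the coefficients) is
  p(λ) = det(λ I - M) = λ^2 - 37λ + 16.
For λ^2 - 37λ + 16 the discriminant is 1305. It is nonnegative but not a perfect square, so the roots are real and irrational: λ = (37 ± sqrt(1305))/2 ≈ 36.5624, 0.4376.
So the eigenvalues of A^T A are ≈ 0.4376, 36.5624 (all ≥ 0, as they must be for A^T A). The largest is λ_max = (37 + sqrt(1305))/2 ≈ 36.5624, hence ||A||_2 = sqrt(λ_max) = sqrt((37 + sqrt(1305))/2) ≈ 6.0467.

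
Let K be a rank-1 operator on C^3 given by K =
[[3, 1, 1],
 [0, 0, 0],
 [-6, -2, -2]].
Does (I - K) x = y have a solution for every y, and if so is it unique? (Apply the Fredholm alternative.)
(I - K) is singular (det(I - K) = 0, i.e. 1 ∈ sigma(K)). (I - K) x = y is solvable iff y ⊥ ker((I - K)^*) = span{(3, 1, 1)}, i.e. iff 3y_1 + y_2 + y_3 = 0. When solvable, the solutions are x = y + c·(1, 0, -2), c arbitrary (ker(I - K) = span{(1, 0, -2)}, dimension 1).

K has rank 1, so it is an outer product K = u v^T: every row of K is a multiple of one row vector. Reading off the entries, u = (1, 0, -2) and v = (3, 1, 1) (row i of K equals u_i·v^T). A rank-one matrix u v^T satisfies K u = u (v·u) and kills the (2)-dimensional subspace v^⊥, so its characteristic polynomial is lambda^2 (lambda - v·u) with v·u = tr K = 1. Hence the eigenvalues of I - K are 1 (multiplicity 2) and 1 - (1) = 0, so det(I - K) = 0. (Direct check: I - K =
[[-2, -1, -1],
 [0, 1, 0],
 [6, 2, 3]]
has determinant 0.) So 1 is an eigenvalue of K and (I - K) is not invertible. The finite-dimensional Fredholm alternative says: either (I - K) is invertible, or ker(I - K) ≠ {0} and then range(I - K) = ker((I - K)^*)^⊥, with dim ker(I - K) = dim ker((I - K)^*). We are in the second case, so we need both kernels. Kernel of I - K: (I - K) u = u - u (v·u) = u - u = 0, so ker(I - K) = span{u} = span{(1, 0, -2)} (it is exactly 1-dimensional because rank(I - K) = 2). Kernel of the adjoint: K is real, so (I - K)^* = I - K^T = I - v u^T, and (I - v u^T) v = v - v (u·v) = 0; hence ker((I - K)^*) = span{v} = span{(3, 1, 1)}. Therefore (I - K) x = y is solvable iff <y, v> = 0, i.e. iff 3y_1 + y_2 + y_3 = 0. When this holds, K y = u (v·y) = 0, so (I - K) y = y and x = y is a particular solution; the full solution set is the line x = y + c·u = y + c·(1, 0, -2), c ∈ C.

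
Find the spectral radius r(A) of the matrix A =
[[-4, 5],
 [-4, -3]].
r(A) = sqrt(32) ≈ 5.6569

The eigenvalues of A are the roots of its characteristic polynomial. With M = A (coefficients from the trace and determinant):
  p(λ) = det(λ I - M) = λ^2 + 7λ + 32.
For λ^2 + 7λ + 32 the discriminant is -79. It is negative, so the roots are the complex-conjugate pair λ = -7/2 ± (sqrt(79)/2) i ≈ -3.5 ± 4.4441i. For a conjugate pair the product of the roots equals the constant term, so |λ|^2 = 32 and |λ| = sqrt(32) ≈ 5.6569.
Thus the eigenvalues (to 4 decimals) are -3.5 ± 4.4441i (modulus 5.6569). The spectral radius is the largest modulus: r(A) = sqrt(32) ≈ 5.6569. (Cross-check: r(A) ≤ ||A||_2 ≈ 6.408; equality holds whenever A is normal, though it can also hold for some non-normal A.)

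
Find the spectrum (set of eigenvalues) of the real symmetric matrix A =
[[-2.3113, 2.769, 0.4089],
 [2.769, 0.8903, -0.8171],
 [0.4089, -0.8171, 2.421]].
sigma(A) ≈ {-4, 2, 3}

A is real symmetric, so its spectrum consists of real eigenvalues. Expanding the characteristic polynomial of the displayed matrix gives
  det(λ I - A) = p(λ) = λ^3 + (-1)λ^2 + (-14)λ + (24).
Solving p(λ) = 0 yields eigenvalues ≈ -4, 2, 3. (A is shown rounded to 4 decimals, so these recover the underlying integer eigenvalues to within that precision.)
Verification: the trace of A = 1 equals the sum of eigenvalues 1, and det(A) ≈ -24.0005 matches the eigenvalue product -24.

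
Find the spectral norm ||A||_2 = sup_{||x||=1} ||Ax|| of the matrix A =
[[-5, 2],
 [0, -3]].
||A||_2 = sqrt((38 + sqrt(544))/2) ≈ 5.5373 (= sqrt(largest eigenvalue of A^T A))

||A||_2 = sigma_max(A) = sqrt(lambda_max(A^T A)). Form the symmetric matrix M = A^T A =
[[25, -10],
 [-10, 13]].
Its characteristic polynomial (trace, determinant of M give the coefficients) is
  p(λ) = det(λ I - M) = λ^2 - 38λ + 225.
For λ^2 - 38λ + 225 the discriminant is 544. It is nonnegative but not a perfect square, so the roots are real and irrational: λ = (38 ± sqrt(544))/2 ≈ 30.6619, 7.3381.
So the eigenvalues of A^T A are ≈ 7.3381, 30.6619 (all ≥ 0, as they must be for A^T A). The largest is λ_max = (38 + sqrt(544))/2 ≈ 30.6619, hence ||A||_2 = sqrt(λ_max) = sqrt((38 + sqrt(544))/2) ≈ 5.5373.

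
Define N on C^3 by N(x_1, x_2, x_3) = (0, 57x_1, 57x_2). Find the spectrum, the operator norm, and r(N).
sigma(N) = {0}; ||N|| = 57; r(N) = 0. (N is nilpotent with N^3 = 0.)

On C^3, N is a strictly lower-triangular matrix with 57 on the subdiagonal and zeros elsewhere, so its characteristic polynomial is lambda^3 and every eigenvalue is 0: sigma(N) = {0}. For the operator norm, N e_i = 57e_{i+1} for i = 1, ..., 2 and N e_3 = 0, so the singular values of N are 57 (with multiplicity 2) and 0; hence ||N|| = 57. The spectral radius r(N) = max|lambda| = 0. Note ||N|| > r(N) — characteristic of non-normal nilpotent operators. Indeed N^3 = 0.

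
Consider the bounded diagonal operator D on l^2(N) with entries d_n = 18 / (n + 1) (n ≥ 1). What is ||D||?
||D|| = 9 (attained at n = 1)

For D diagonal, ||D|| = sup_n |d_n| = sup_n 18/(n + 1). This is positive and strictly decreasing in n, so the supremum is attained at n = 1: d_1 = 18/(1 + 1) = 9. Hence ||D|| = 9.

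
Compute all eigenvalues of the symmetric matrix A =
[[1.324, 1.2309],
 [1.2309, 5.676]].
sigma(A) ≈ {1, 6}

A is real symmetric, so its spectrum consists of real eigenvalues. Expanding the characteristic polynomial of the displayed matrix gives
  det(λ I - A) = p(λ) = λ^2 + (-7)λ + (6).
Solving p(λ) = 0 yields eigenvalues ≈ 1, 6. (A is shown rounded to 4 decimals, so these recover the underlying integer eigenvalues to within that precision.)
Verification: the trace of A = 7 equals the sum of eigenvalues 7, and det(A) ≈ 5.9999 matches the eigenvalue product 6.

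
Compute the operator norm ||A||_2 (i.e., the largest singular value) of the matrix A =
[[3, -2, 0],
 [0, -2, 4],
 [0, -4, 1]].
||A||_2 ≈ 5.826 (= sqrt(largest eigenvalue of A^T A))

||A||_2 = sigma_max(A) = sqrt(lambda_max(A^T A)). Form the symmetric matrix M = A^T A =
[[9, -6, 0],
 [-6, 24, -12],
 [0, -12, 17]].
Its characteristic polynomial (trace, sum of principal 2x2 minors, determinant of M give the coefficients) is
  p(λ) = det(λ I - M) = λ^3 - 50λ^2 + 597λ - 1764.
No integer candidate from the rational root theorem (±divisors of 1764) is a root, so the roots are irrational. The cubic discriminant is Δ = 21699216 > 0, so there are three distinct real roots. p(4) = -112 and p(5) = 96 have opposite signs, so a root lies in (4, 5); Newton's method refines it to λ ≈ 4.4946. p(11) = 84 and p(12) = -72 have opposite signs, so a root lies in (11, 12); Newton's method refines it to λ ≈ 11.5628. p(33) = -576 and p(34) = 38 have opposite signs, so a root lies in (33, 34); Newton's method refines it to λ ≈ 33.9426. Check (Vieta): the three roots sum to 50, matching tr M = 50.
So the eigenvalues of A^T A are ≈ 4.4946, 11.5628, 33.9426 (all ≥ 0, as they must be for A^T A). The largest is λ_max ≈ 33.9426, hence ||A||_2 = sqrt(λ_max) ≈ 5.826.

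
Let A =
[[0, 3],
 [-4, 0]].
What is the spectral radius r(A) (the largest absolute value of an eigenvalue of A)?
r(A) = sqrt(12) ≈ 3.4641

The eigenvalues of A are the roots of its characteristic polynomial. With M = A (coefficients from the trace and determinant):
  p(λ) = det(λ I - M) = λ^2 + 12.
For λ^2 + 12 the discriminant is -48. It is negative, so the roots are the complex-conjugate pair λ = 0 ± (sqrt(48)/2) i ≈ 0 ± 3.4641i. For a conjugate pair the product of the roots equals the constant term, so |λ|^2 = 12 and |λ| = sqrt(12) ≈ 3.4641.
Thus the eigenvalues (to 4 decimals) are 0 ± 3.4641i (modulus 3.4641). The spectral radius is the largest modulus: r(A) = sqrt(12) ≈ 3.4641. (Cross-check: r(A) ≤ ||A||_2 ≈ 4; equality holds whenever A is normal, though it can also hold for some non-normal A.)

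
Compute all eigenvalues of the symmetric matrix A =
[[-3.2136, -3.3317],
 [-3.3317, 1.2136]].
sigma(A) ≈ {-5, 3}

A is real symmetric, so its spectrum consists of real eigenvalues. Expanding the characteristic polynomial of the displayed matrix gives
  det(λ I - A) = p(λ) = λ^2 + (2)λ + (-15).
Solving p(λ) = 0 yields eigenvalues ≈ -5, 3. (A is shown rounded to 4 decimals, so these recover the underlying integer eigenvalues to within that precision.)
Verification: the trace of A = -2 equals the sum of eigenvalues -2, and det(A) ≈ -15.0002 matches the eigenvalue product -15.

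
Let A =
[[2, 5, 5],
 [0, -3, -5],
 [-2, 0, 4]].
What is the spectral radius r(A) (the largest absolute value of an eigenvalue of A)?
r(A) = 2

The eigenvalues of A are the roots of its characteristic polynomial. With M = A (coefficients from the trace, the sum of principal 2x2 minors, and det A):
  p(λ) = det(λ I - M) = λ^3 - 3λ^2 + 4.
By the rational root theorem any rational root is an integer divisor of 4. Testing λ = 2: p(2) = 8 - 12 + 0 + 4 = 0, so λ = 2 is a root. Dividing out (λ - 2) leaves p(λ) = (λ - 2)(λ^2 - λ - 2). For λ^2 - λ - 2 the discriminant is 9. It is a perfect square (3^2), so the roots are rational: λ = (1 ± 3)/2 = 2, -1.
Thus the eigenvalues (to 4 decimals) are 2 (modulus 2); -1 (modulus 1). The spectral radius is the largest modulus: r(A) = 2. (Cross-check: r(A) ≤ ||A||_2 ≈ 9.6799; equality holds whenever A is normal, though it can also hold for some non-normal A.)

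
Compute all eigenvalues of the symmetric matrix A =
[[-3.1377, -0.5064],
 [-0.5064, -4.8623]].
sigma(A) ≈ {-5, -3}

A is real symmetric, so its spectrum consists of real eigenvalues. Expanding the characteristic polynomial of the displayed matrix gives
  det(λ I - A) = p(λ) = λ^2 + (8)λ + (15).
Solving p(λ) = 0 yields eigenvalues ≈ -5, -3. (A is shown rounded to 4 decimals, so these recover the underlying integer eigenvalues to within that precision.)
Verification: the trace of A = -8 equals the sum of eigenvalues -8, and det(A) ≈ 15.0000 matches the eigenvalue product 15.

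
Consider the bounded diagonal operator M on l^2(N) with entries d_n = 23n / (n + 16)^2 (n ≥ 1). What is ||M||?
||M|| = 23/64 (attained at n = 16)

For M diagonal, ||M|| = sup_n |d_n|. Treat f(x) = 23x / (x + 16)^2 for real x > 0. By the quotient rule, f'(x) = 23(16 - x)/(x + 16)^3, which is positive for x < 16 and negative for x > 16. So f has a unique maximum at x = 16, and since 16 is a positive integer, the supremum over n ≥ 1 is attained at n = 16: d_16 = 23·16/(16 + 16)^2 = 23·16/1024 = 23/64. Hence ||M|| = 23/64.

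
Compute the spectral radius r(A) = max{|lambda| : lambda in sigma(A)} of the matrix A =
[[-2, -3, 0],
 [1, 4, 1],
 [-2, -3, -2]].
r(A) ≈ 3.0467

The eigenvalues of A are the roots of its characteristic polynomial. With M = A (coefficients from the trace, the sum of principal 2x2 minors, and det A):
  p(λ) = det(λ I - M) = λ^3 - 6λ - 10.
No integer candidate from the rational root theorem (±divisors of 10) is a root, so the roots are irrational. The cubic discriminant is Δ = -1836 < 0, so there is one real root and a complex-conjugate pair. p(3) = -1 and p(4) = 30 have opposite signs, so a root lies in (3, 4); Newton's method refines it to λ ≈ 3.0467. Dividing out (λ - (3.0467)) leaves approximately λ^2 + 3.0467λ + 3.2823. For λ^2 + 3.0467λ + 3.2823 the discriminant is -3.8468. It is negative, so the remaining roots are the complex-conjugate pair λ ≈ -1.5233 ± 0.9807i. Their product equals the constant term, so |λ|^2 ≈ 3.2823 and |λ| ≈ 1.8117.
Thus the eigenvalues (to 4 decimals) are 3.0467 (modulus 3.0467); -1.5233 ± 0.9807i (modulus 1.8117). The spectral radius is the largest modulus: r(A) ≈ 3.0467. (Cross-check: r(A) ≤ ||A||_2 ≈ 6.7033; equality holds whenever A is normal, though it can also hold for some non-normal A.)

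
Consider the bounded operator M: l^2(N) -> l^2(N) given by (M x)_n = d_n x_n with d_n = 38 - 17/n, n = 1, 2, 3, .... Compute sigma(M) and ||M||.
sigma(M) = {38 - 17/n : n ≥ 1} ∪ {38}; ||M|| = 38

A bounded diagonal operator on l^2 with diagonal entries d_n has spectrum equal to the closure of {d_n : n ≥ 1}: every d_n is an eigenvalue (with eigenvector e_n), so {d_n} ⊂ sigma(M); the spectrum is closed, so its closure is too; and for lambda not in the closure, (M - lambda I) has bounded inverse (the diagonal entries 1/(d_n - lambda) are bounded). For our sequence d_n = 38 - 17/n, n = 1, 2, 3, ...:
  - {d_n} = {38 - 17/n : n ≥ 1}; the only limit point is 38
  - closure = {38 - 17/n : n ≥ 1} ∪ {38}
For the norm: a diagonal operator has ||M|| = sup_n |d_n|. Here d_n = 38 - 17/n increases monotonically from d_1 = 21 toward 38, with all terms in [21, 38); so sup_n |d_n| = 38 (the supremum is the limit, not attained). So ||M|| = 38.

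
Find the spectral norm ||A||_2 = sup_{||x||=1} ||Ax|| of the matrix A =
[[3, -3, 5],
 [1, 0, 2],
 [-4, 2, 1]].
||A||_2 ≈ 7.2403 (= sqrt(largest eigenvalue of A^T A))

||A||_2 = sigma_max(A) = sqrt(lambda_max(A^T A)). Form the symmetric matrix M = A^T A =
[[26, -17, 13],
 [-17, 13, -13],
 [13, -13, 30]].
Its characteristic polynomial (trace, sum of principal 2x2 minors, determinant of M give the coefficients) is
  p(λ) = det(λ I - M) = λ^3 - 69λ^2 + 881λ - 625.
No integer candidate from the rational root theorem (±divisors of 625) is a root, so the roots are irrational. The cubic discriminant is Δ = 812168032 > 0, so there are three distinct real roots. p(0) = -625 and p(1) = 188 have opposite signs, so a root lies in (0, 1); Newton's method refines it to λ ≈ 0.7534. p(15) = 440 and p(16) = -97 have opposite signs, so a root lies in (15, 16); Newton's method refines it to λ ≈ 15.8253. p(52) = -781 and p(53) = 1124 have opposite signs, so a root lies in (52, 53); Newton's method refines it to λ ≈ 52.4213. Check (Vieta): the three roots sum to 69, matching tr M = 69.
So the eigenvalues of A^T A are ≈ 0.7534, 15.8253, 52.4213 (all ≥ 0, as they must be for A^T A). The largest is λ_max ≈ 52.4213, hence ||A||_2 = sqrt(λ_max) ≈ 7.2403.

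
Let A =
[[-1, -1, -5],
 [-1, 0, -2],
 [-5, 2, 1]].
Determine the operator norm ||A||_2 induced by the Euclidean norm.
||A||_2 ≈ 5.6467 (= sqrt(largest eigenvalue of A^T A))

||A||_2 = sigma_max(A) = sqrt(lambda_max(A^T A)). Form the symmetric matrix M = A^T A =
[[27, -9, 2],
 [-9, 5, 7],
 [2, 7, 30]].
Its characteristic polynomial (trace, sum of principal 2x2 minors, determinant of M give the coefficients) is
  p(λ) = det(λ I - M) = λ^3 - 62λ^2 + 961λ - 25.
No integer candidate from the rational root theorem (±divisors of 25) is a root, so the roots are irrational. The cubic discriminant is Δ = 2962225 > 0, so there are three distinct real roots. p(0) = -25 and p(1) = 875 have opposite signs, so a root lies in (0, 1); Newton's method refines it to λ ≈ 0.0261. p(30) = 5 and p(31) = -25 have opposite signs, so a root lies in (30, 31); Newton's method refines it to λ ≈ 30.0885. p(31) = -25 and p(32) = 7 have opposite signs, so a root lies in (31, 32); Newton's method refines it to λ ≈ 31.8855. Check (Vieta): the three roots sum to 62, matching tr M = 62.
So the eigenvalues of A^T A are ≈ 0.0261, 30.0885, 31.8855 (all ≥ 0, as they must be for A^T A). The largest is λ_max ≈ 31.8855, hence ||A||_2 = sqrt(λ_max) ≈ 5.6467.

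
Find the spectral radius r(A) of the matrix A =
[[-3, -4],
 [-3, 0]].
r(A) = (3 + sqrt(57))/2 ≈ 5.2749

The eigenvalues of A are the roots of its characteristic polynomial. With M = A (coefficients from the trace and determinant):
  p(λ) = det(λ I - M) = λ^2 + 3λ - 12.
For λ^2 + 3λ - 12 the discriminant is 57. It is nonnegative but not a perfect square, so the roots are real and irrational: λ = (-3 ± sqrt(57))/2 ≈ 2.2749, -5.2749.
Thus the eigenvalues (to 4 decimals) are 2.2749 (modulus 2.2749); -5.2749 (modulus 5.2749). The spectral radius is the largest modulus: r(A) = (3 + sqrt(57))/2 ≈ 5.2749. (Cross-check: r(A) ≤ ||A||_2 ≈ 5.389; equality holds whenever A is normal, though it can also hold for some non-normal A.)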